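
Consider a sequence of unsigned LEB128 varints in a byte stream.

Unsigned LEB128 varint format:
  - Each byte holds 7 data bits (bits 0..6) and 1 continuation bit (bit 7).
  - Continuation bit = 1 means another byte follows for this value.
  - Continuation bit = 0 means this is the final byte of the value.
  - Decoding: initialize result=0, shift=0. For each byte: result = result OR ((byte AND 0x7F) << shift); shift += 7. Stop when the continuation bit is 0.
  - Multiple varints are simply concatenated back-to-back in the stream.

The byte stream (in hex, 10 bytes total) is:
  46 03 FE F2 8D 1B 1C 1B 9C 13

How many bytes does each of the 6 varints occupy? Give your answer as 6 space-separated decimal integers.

Answer: 1 1 4 1 1 2

Derivation:
  byte[0]=0x46 cont=0 payload=0x46=70: acc |= 70<<0 -> acc=70 shift=7 [end]
Varint 1: bytes[0:1] = 46 -> value 70 (1 byte(s))
  byte[1]=0x03 cont=0 payload=0x03=3: acc |= 3<<0 -> acc=3 shift=7 [end]
Varint 2: bytes[1:2] = 03 -> value 3 (1 byte(s))
  byte[2]=0xFE cont=1 payload=0x7E=126: acc |= 126<<0 -> acc=126 shift=7
  byte[3]=0xF2 cont=1 payload=0x72=114: acc |= 114<<7 -> acc=14718 shift=14
  byte[4]=0x8D cont=1 payload=0x0D=13: acc |= 13<<14 -> acc=227710 shift=21
  byte[5]=0x1B cont=0 payload=0x1B=27: acc |= 27<<21 -> acc=56850814 shift=28 [end]
Varint 3: bytes[2:6] = FE F2 8D 1B -> value 56850814 (4 byte(s))
  byte[6]=0x1C cont=0 payload=0x1C=28: acc |= 28<<0 -> acc=28 shift=7 [end]
Varint 4: bytes[6:7] = 1C -> value 28 (1 byte(s))
  byte[7]=0x1B cont=0 payload=0x1B=27: acc |= 27<<0 -> acc=27 shift=7 [end]
Varint 5: bytes[7:8] = 1B -> value 27 (1 byte(s))
  byte[8]=0x9C cont=1 payload=0x1C=28: acc |= 28<<0 -> acc=28 shift=7
  byte[9]=0x13 cont=0 payload=0x13=19: acc |= 19<<7 -> acc=2460 shift=14 [end]
Varint 6: bytes[8:10] = 9C 13 -> value 2460 (2 byte(s))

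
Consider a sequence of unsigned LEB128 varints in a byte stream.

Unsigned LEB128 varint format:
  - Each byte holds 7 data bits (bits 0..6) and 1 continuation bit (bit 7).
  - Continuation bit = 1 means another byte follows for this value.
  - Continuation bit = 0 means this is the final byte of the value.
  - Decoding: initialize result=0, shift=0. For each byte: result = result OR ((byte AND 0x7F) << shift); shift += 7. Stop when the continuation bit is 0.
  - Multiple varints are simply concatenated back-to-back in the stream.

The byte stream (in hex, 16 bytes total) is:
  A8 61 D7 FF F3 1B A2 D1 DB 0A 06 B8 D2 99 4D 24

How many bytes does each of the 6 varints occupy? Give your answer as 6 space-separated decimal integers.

  byte[0]=0xA8 cont=1 payload=0x28=40: acc |= 40<<0 -> acc=40 shift=7
  byte[1]=0x61 cont=0 payload=0x61=97: acc |= 97<<7 -> acc=12456 shift=14 [end]
Varint 1: bytes[0:2] = A8 61 -> value 12456 (2 byte(s))
  byte[2]=0xD7 cont=1 payload=0x57=87: acc |= 87<<0 -> acc=87 shift=7
  byte[3]=0xFF cont=1 payload=0x7F=127: acc |= 127<<7 -> acc=16343 shift=14
  byte[4]=0xF3 cont=1 payload=0x73=115: acc |= 115<<14 -> acc=1900503 shift=21
  byte[5]=0x1B cont=0 payload=0x1B=27: acc |= 27<<21 -> acc=58523607 shift=28 [end]
Varint 2: bytes[2:6] = D7 FF F3 1B -> value 58523607 (4 byte(s))
  byte[6]=0xA2 cont=1 payload=0x22=34: acc |= 34<<0 -> acc=34 shift=7
  byte[7]=0xD1 cont=1 payload=0x51=81: acc |= 81<<7 -> acc=10402 shift=14
  byte[8]=0xDB cont=1 payload=0x5B=91: acc |= 91<<14 -> acc=1501346 shift=21
  byte[9]=0x0A cont=0 payload=0x0A=10: acc |= 10<<21 -> acc=22472866 shift=28 [end]
Varint 3: bytes[6:10] = A2 D1 DB 0A -> value 22472866 (4 byte(s))
  byte[10]=0x06 cont=0 payload=0x06=6: acc |= 6<<0 -> acc=6 shift=7 [end]
Varint 4: bytes[10:11] = 06 -> value 6 (1 byte(s))
  byte[11]=0xB8 cont=1 payload=0x38=56: acc |= 56<<0 -> acc=56 shift=7
  byte[12]=0xD2 cont=1 payload=0x52=82: acc |= 82<<7 -> acc=10552 shift=14
  byte[13]=0x99 cont=1 payload=0x19=25: acc |= 25<<14 -> acc=420152 shift=21
  byte[14]=0x4D cont=0 payload=0x4D=77: acc |= 77<<21 -> acc=161900856 shift=28 [end]
Varint 5: bytes[11:15] = B8 D2 99 4D -> value 161900856 (4 byte(s))
  byte[15]=0x24 cont=0 payload=0x24=36: acc |= 36<<0 -> acc=36 shift=7 [end]
Varint 6: bytes[15:16] = 24 -> value 36 (1 byte(s))

Answer: 2 4 4 1 4 1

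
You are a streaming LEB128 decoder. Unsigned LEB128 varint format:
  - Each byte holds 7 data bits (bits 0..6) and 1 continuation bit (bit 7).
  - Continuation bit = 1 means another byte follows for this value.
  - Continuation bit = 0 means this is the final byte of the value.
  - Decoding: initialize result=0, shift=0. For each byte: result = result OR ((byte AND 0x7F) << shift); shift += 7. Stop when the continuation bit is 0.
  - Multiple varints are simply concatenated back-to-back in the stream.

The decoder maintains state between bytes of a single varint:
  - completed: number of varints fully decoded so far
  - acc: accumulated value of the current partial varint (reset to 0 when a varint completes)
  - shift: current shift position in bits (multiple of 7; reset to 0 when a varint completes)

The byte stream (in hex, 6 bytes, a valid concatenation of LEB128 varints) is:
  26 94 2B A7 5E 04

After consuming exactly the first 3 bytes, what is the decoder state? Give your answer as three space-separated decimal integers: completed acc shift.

byte[0]=0x26 cont=0 payload=0x26: varint #1 complete (value=38); reset -> completed=1 acc=0 shift=0
byte[1]=0x94 cont=1 payload=0x14: acc |= 20<<0 -> completed=1 acc=20 shift=7
byte[2]=0x2B cont=0 payload=0x2B: varint #2 complete (value=5524); reset -> completed=2 acc=0 shift=0

Answer: 2 0 0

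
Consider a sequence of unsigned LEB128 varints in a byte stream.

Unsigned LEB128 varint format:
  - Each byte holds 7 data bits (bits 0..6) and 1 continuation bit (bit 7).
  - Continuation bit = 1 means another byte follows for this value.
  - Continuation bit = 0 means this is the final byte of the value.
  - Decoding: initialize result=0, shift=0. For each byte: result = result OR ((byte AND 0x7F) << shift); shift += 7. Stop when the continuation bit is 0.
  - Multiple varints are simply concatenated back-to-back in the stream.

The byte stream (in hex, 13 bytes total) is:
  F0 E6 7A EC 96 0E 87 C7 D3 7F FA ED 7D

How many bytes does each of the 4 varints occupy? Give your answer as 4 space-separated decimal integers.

  byte[0]=0xF0 cont=1 payload=0x70=112: acc |= 112<<0 -> acc=112 shift=7
  byte[1]=0xE6 cont=1 payload=0x66=102: acc |= 102<<7 -> acc=13168 shift=14
  byte[2]=0x7A cont=0 payload=0x7A=122: acc |= 122<<14 -> acc=2012016 shift=21 [end]
Varint 1: bytes[0:3] = F0 E6 7A -> value 2012016 (3 byte(s))
  byte[3]=0xEC cont=1 payload=0x6C=108: acc |= 108<<0 -> acc=108 shift=7
  byte[4]=0x96 cont=1 payload=0x16=22: acc |= 22<<7 -> acc=2924 shift=14
  byte[5]=0x0E cont=0 payload=0x0E=14: acc |= 14<<14 -> acc=232300 shift=21 [end]
Varint 2: bytes[3:6] = EC 96 0E -> value 232300 (3 byte(s))
  byte[6]=0x87 cont=1 payload=0x07=7: acc |= 7<<0 -> acc=7 shift=7
  byte[7]=0xC7 cont=1 payload=0x47=71: acc |= 71<<7 -> acc=9095 shift=14
  byte[8]=0xD3 cont=1 payload=0x53=83: acc |= 83<<14 -> acc=1368967 shift=21
  byte[9]=0x7F cont=0 payload=0x7F=127: acc |= 127<<21 -> acc=267707271 shift=28 [end]
Varint 3: bytes[6:10] = 87 C7 D3 7F -> value 267707271 (4 byte(s))
  byte[10]=0xFA cont=1 payload=0x7A=122: acc |= 122<<0 -> acc=122 shift=7
  byte[11]=0xED cont=1 payload=0x6D=109: acc |= 109<<7 -> acc=14074 shift=14
  byte[12]=0x7D cont=0 payload=0x7D=125: acc |= 125<<14 -> acc=2062074 shift=21 [end]
Varint 4: bytes[10:13] = FA ED 7D -> value 2062074 (3 byte(s))

Answer: 3 3 4 3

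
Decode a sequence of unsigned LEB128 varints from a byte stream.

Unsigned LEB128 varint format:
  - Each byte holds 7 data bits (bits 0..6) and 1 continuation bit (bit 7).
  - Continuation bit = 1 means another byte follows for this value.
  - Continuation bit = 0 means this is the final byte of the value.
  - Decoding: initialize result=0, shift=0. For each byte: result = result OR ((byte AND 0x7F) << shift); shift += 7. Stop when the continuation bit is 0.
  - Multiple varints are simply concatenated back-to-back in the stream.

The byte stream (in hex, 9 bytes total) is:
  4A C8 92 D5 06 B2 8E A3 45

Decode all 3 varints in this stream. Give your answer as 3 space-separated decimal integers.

Answer: 74 13977928 145278770

Derivation:
  byte[0]=0x4A cont=0 payload=0x4A=74: acc |= 74<<0 -> acc=74 shift=7 [end]
Varint 1: bytes[0:1] = 4A -> value 74 (1 byte(s))
  byte[1]=0xC8 cont=1 payload=0x48=72: acc |= 72<<0 -> acc=72 shift=7
  byte[2]=0x92 cont=1 payload=0x12=18: acc |= 18<<7 -> acc=2376 shift=14
  byte[3]=0xD5 cont=1 payload=0x55=85: acc |= 85<<14 -> acc=1395016 shift=21
  byte[4]=0x06 cont=0 payload=0x06=6: acc |= 6<<21 -> acc=13977928 shift=28 [end]
Varint 2: bytes[1:5] = C8 92 D5 06 -> value 13977928 (4 byte(s))
  byte[5]=0xB2 cont=1 payload=0x32=50: acc |= 50<<0 -> acc=50 shift=7
  byte[6]=0x8E cont=1 payload=0x0E=14: acc |= 14<<7 -> acc=1842 shift=14
  byte[7]=0xA3 cont=1 payload=0x23=35: acc |= 35<<14 -> acc=575282 shift=21
  byte[8]=0x45 cont=0 payload=0x45=69: acc |= 69<<21 -> acc=145278770 shift=28 [end]
Varint 3: bytes[5:9] = B2 8E A3 45 -> value 145278770 (4 byte(s))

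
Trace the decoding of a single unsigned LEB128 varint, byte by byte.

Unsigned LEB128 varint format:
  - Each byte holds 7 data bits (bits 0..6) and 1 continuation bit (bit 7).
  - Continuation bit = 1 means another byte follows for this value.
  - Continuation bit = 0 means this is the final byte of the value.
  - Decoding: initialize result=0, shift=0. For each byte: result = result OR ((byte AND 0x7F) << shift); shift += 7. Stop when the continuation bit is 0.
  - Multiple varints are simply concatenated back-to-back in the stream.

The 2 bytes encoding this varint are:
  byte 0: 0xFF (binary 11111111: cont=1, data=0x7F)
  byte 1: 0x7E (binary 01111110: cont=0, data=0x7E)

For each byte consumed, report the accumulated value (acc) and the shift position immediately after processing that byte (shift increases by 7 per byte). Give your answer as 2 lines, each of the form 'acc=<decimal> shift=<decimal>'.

Answer: acc=127 shift=7
acc=16255 shift=14

Derivation:
byte 0=0xFF: payload=0x7F=127, contrib = 127<<0 = 127; acc -> 127, shift -> 7
byte 1=0x7E: payload=0x7E=126, contrib = 126<<7 = 16128; acc -> 16255, shift -> 14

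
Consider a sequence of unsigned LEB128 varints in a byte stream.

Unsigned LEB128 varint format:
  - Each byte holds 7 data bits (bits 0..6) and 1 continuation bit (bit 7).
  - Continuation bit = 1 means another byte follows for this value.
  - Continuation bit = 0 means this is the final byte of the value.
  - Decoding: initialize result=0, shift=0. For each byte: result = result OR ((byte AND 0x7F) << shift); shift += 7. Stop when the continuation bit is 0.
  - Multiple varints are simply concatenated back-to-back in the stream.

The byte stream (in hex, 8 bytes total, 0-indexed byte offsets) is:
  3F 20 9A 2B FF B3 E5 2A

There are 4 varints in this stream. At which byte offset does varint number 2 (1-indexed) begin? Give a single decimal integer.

Answer: 1

Derivation:
  byte[0]=0x3F cont=0 payload=0x3F=63: acc |= 63<<0 -> acc=63 shift=7 [end]
Varint 1: bytes[0:1] = 3F -> value 63 (1 byte(s))
  byte[1]=0x20 cont=0 payload=0x20=32: acc |= 32<<0 -> acc=32 shift=7 [end]
Varint 2: bytes[1:2] = 20 -> value 32 (1 byte(s))
  byte[2]=0x9A cont=1 payload=0x1A=26: acc |= 26<<0 -> acc=26 shift=7
  byte[3]=0x2B cont=0 payload=0x2B=43: acc |= 43<<7 -> acc=5530 shift=14 [end]
Varint 3: bytes[2:4] = 9A 2B -> value 5530 (2 byte(s))
  byte[4]=0xFF cont=1 payload=0x7F=127: acc |= 127<<0 -> acc=127 shift=7
  byte[5]=0xB3 cont=1 payload=0x33=51: acc |= 51<<7 -> acc=6655 shift=14
  byte[6]=0xE5 cont=1 payload=0x65=101: acc |= 101<<14 -> acc=1661439 shift=21
  byte[7]=0x2A cont=0 payload=0x2A=42: acc |= 42<<21 -> acc=89741823 shift=28 [end]
Varint 4: bytes[4:8] = FF B3 E5 2A -> value 89741823 (4 byte(s))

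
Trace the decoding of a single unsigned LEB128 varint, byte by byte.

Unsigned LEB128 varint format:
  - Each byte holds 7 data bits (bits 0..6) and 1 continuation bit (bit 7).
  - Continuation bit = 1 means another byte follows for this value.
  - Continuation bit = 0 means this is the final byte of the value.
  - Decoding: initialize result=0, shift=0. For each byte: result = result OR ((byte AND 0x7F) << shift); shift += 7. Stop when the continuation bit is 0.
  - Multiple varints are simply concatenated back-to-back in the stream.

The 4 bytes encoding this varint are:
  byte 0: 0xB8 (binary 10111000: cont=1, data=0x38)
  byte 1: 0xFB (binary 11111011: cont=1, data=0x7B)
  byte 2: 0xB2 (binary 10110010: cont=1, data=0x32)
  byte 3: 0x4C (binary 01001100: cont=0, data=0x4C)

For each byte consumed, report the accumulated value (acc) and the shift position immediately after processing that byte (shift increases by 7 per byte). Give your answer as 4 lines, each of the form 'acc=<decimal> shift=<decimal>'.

byte 0=0xB8: payload=0x38=56, contrib = 56<<0 = 56; acc -> 56, shift -> 7
byte 1=0xFB: payload=0x7B=123, contrib = 123<<7 = 15744; acc -> 15800, shift -> 14
byte 2=0xB2: payload=0x32=50, contrib = 50<<14 = 819200; acc -> 835000, shift -> 21
byte 3=0x4C: payload=0x4C=76, contrib = 76<<21 = 159383552; acc -> 160218552, shift -> 28

Answer: acc=56 shift=7
acc=15800 shift=14
acc=835000 shift=21
acc=160218552 shift=28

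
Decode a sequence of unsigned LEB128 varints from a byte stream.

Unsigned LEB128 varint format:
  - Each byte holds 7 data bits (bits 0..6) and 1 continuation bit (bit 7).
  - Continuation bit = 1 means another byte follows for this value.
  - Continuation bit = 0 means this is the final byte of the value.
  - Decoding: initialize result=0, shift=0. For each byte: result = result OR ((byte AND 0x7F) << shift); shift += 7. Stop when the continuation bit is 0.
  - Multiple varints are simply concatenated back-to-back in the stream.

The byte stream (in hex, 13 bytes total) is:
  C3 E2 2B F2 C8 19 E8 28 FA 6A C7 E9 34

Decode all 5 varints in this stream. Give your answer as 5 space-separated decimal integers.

Answer: 717123 418930 5224 13690 865479

Derivation:
  byte[0]=0xC3 cont=1 payload=0x43=67: acc |= 67<<0 -> acc=67 shift=7
  byte[1]=0xE2 cont=1 payload=0x62=98: acc |= 98<<7 -> acc=12611 shift=14
  byte[2]=0x2B cont=0 payload=0x2B=43: acc |= 43<<14 -> acc=717123 shift=21 [end]
Varint 1: bytes[0:3] = C3 E2 2B -> value 717123 (3 byte(s))
  byte[3]=0xF2 cont=1 payload=0x72=114: acc |= 114<<0 -> acc=114 shift=7
  byte[4]=0xC8 cont=1 payload=0x48=72: acc |= 72<<7 -> acc=9330 shift=14
  byte[5]=0x19 cont=0 payload=0x19=25: acc |= 25<<14 -> acc=418930 shift=21 [end]
Varint 2: bytes[3:6] = F2 C8 19 -> value 418930 (3 byte(s))
  byte[6]=0xE8 cont=1 payload=0x68=104: acc |= 104<<0 -> acc=104 shift=7
  byte[7]=0x28 cont=0 payload=0x28=40: acc |= 40<<7 -> acc=5224 shift=14 [end]
Varint 3: bytes[6:8] = E8 28 -> value 5224 (2 byte(s))
  byte[8]=0xFA cont=1 payload=0x7A=122: acc |= 122<<0 -> acc=122 shift=7
  byte[9]=0x6A cont=0 payload=0x6A=106: acc |= 106<<7 -> acc=13690 shift=14 [end]
Varint 4: bytes[8:10] = FA 6A -> value 13690 (2 byte(s))
  byte[10]=0xC7 cont=1 payload=0x47=71: acc |= 71<<0 -> acc=71 shift=7
  byte[11]=0xE9 cont=1 payload=0x69=105: acc |= 105<<7 -> acc=13511 shift=14
  byte[12]=0x34 cont=0 payload=0x34=52: acc |= 52<<14 -> acc=865479 shift=21 [end]
Varint 5: bytes[10:13] = C7 E9 34 -> value 865479 (3 byte(s))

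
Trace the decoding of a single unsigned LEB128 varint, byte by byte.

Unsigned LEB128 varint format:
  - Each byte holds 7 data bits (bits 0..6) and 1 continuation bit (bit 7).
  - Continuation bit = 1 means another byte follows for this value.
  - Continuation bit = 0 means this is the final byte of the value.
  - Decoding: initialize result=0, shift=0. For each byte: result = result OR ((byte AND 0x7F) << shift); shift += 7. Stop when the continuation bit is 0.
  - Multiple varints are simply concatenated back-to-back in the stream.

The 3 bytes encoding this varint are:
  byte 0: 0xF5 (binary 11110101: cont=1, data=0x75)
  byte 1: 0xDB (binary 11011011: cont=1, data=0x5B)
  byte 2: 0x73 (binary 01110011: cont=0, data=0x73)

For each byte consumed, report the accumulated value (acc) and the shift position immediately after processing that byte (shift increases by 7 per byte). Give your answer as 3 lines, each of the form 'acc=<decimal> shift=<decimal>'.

Answer: acc=117 shift=7
acc=11765 shift=14
acc=1895925 shift=21

Derivation:
byte 0=0xF5: payload=0x75=117, contrib = 117<<0 = 117; acc -> 117, shift -> 7
byte 1=0xDB: payload=0x5B=91, contrib = 91<<7 = 11648; acc -> 11765, shift -> 14
byte 2=0x73: payload=0x73=115, contrib = 115<<14 = 1884160; acc -> 1895925, shift -> 21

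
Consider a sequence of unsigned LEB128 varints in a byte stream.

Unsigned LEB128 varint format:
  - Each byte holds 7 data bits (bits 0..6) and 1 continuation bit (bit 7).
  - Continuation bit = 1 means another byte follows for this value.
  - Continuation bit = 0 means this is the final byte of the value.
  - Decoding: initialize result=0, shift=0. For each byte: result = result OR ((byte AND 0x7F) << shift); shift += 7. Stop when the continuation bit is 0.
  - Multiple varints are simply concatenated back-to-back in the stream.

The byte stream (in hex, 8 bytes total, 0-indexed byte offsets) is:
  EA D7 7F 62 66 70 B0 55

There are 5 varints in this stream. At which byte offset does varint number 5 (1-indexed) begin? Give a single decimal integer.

  byte[0]=0xEA cont=1 payload=0x6A=106: acc |= 106<<0 -> acc=106 shift=7
  byte[1]=0xD7 cont=1 payload=0x57=87: acc |= 87<<7 -> acc=11242 shift=14
  byte[2]=0x7F cont=0 payload=0x7F=127: acc |= 127<<14 -> acc=2092010 shift=21 [end]
Varint 1: bytes[0:3] = EA D7 7F -> value 2092010 (3 byte(s))
  byte[3]=0x62 cont=0 payload=0x62=98: acc |= 98<<0 -> acc=98 shift=7 [end]
Varint 2: bytes[3:4] = 62 -> value 98 (1 byte(s))
  byte[4]=0x66 cont=0 payload=0x66=102: acc |= 102<<0 -> acc=102 shift=7 [end]
Varint 3: bytes[4:5] = 66 -> value 102 (1 byte(s))
  byte[5]=0x70 cont=0 payload=0x70=112: acc |= 112<<0 -> acc=112 shift=7 [end]
Varint 4: bytes[5:6] = 70 -> value 112 (1 byte(s))
  byte[6]=0xB0 cont=1 payload=0x30=48: acc |= 48<<0 -> acc=48 shift=7
  byte[7]=0x55 cont=0 payload=0x55=85: acc |= 85<<7 -> acc=10928 shift=14 [end]
Varint 5: bytes[6:8] = B0 55 -> value 10928 (2 byte(s))

Answer: 6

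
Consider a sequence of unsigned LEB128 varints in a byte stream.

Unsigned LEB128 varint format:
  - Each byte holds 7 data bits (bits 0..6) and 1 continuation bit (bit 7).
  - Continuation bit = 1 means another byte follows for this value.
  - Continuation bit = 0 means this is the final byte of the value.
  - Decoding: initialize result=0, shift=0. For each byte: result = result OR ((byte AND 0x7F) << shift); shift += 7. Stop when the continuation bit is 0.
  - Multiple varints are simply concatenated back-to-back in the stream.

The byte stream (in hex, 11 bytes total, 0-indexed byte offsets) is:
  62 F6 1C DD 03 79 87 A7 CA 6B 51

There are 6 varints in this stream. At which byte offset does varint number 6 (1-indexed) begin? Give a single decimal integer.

Answer: 10

Derivation:
  byte[0]=0x62 cont=0 payload=0x62=98: acc |= 98<<0 -> acc=98 shift=7 [end]
Varint 1: bytes[0:1] = 62 -> value 98 (1 byte(s))
  byte[1]=0xF6 cont=1 payload=0x76=118: acc |= 118<<0 -> acc=118 shift=7
  byte[2]=0x1C cont=0 payload=0x1C=28: acc |= 28<<7 -> acc=3702 shift=14 [end]
Varint 2: bytes[1:3] = F6 1C -> value 3702 (2 byte(s))
  byte[3]=0xDD cont=1 payload=0x5D=93: acc |= 93<<0 -> acc=93 shift=7
  byte[4]=0x03 cont=0 payload=0x03=3: acc |= 3<<7 -> acc=477 shift=14 [end]
Varint 3: bytes[3:5] = DD 03 -> value 477 (2 byte(s))
  byte[5]=0x79 cont=0 payload=0x79=121: acc |= 121<<0 -> acc=121 shift=7 [end]
Varint 4: bytes[5:6] = 79 -> value 121 (1 byte(s))
  byte[6]=0x87 cont=1 payload=0x07=7: acc |= 7<<0 -> acc=7 shift=7
  byte[7]=0xA7 cont=1 payload=0x27=39: acc |= 39<<7 -> acc=4999 shift=14
  byte[8]=0xCA cont=1 payload=0x4A=74: acc |= 74<<14 -> acc=1217415 shift=21
  byte[9]=0x6B cont=0 payload=0x6B=107: acc |= 107<<21 -> acc=225612679 shift=28 [end]
Varint 5: bytes[6:10] = 87 A7 CA 6B -> value 225612679 (4 byte(s))
  byte[10]=0x51 cont=0 payload=0x51=81: acc |= 81<<0 -> acc=81 shift=7 [end]
Varint 6: bytes[10:11] = 51 -> value 81 (1 byte(s))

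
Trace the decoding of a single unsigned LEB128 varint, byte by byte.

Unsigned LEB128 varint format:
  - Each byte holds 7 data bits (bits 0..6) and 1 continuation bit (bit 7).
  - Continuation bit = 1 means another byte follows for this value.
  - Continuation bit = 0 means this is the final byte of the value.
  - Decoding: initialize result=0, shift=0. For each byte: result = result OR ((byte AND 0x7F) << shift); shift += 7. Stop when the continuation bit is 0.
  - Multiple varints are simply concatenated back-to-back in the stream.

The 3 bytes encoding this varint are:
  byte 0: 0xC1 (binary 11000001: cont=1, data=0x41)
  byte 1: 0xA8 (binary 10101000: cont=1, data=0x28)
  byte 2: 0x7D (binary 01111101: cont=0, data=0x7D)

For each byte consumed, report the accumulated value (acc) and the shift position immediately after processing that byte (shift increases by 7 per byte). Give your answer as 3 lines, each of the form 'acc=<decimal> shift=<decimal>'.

byte 0=0xC1: payload=0x41=65, contrib = 65<<0 = 65; acc -> 65, shift -> 7
byte 1=0xA8: payload=0x28=40, contrib = 40<<7 = 5120; acc -> 5185, shift -> 14
byte 2=0x7D: payload=0x7D=125, contrib = 125<<14 = 2048000; acc -> 2053185, shift -> 21

Answer: acc=65 shift=7
acc=5185 shift=14
acc=2053185 shift=21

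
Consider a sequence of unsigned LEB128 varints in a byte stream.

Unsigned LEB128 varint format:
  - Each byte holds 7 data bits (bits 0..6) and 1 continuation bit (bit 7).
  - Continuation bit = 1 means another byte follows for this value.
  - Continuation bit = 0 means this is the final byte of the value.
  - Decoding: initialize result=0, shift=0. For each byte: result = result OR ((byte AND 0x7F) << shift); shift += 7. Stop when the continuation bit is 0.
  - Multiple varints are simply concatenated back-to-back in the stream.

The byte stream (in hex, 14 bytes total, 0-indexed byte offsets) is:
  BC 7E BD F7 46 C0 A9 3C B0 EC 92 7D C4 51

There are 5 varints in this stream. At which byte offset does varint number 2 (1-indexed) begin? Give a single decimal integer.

Answer: 2

Derivation:
  byte[0]=0xBC cont=1 payload=0x3C=60: acc |= 60<<0 -> acc=60 shift=7
  byte[1]=0x7E cont=0 payload=0x7E=126: acc |= 126<<7 -> acc=16188 shift=14 [end]
Varint 1: bytes[0:2] = BC 7E -> value 16188 (2 byte(s))
  byte[2]=0xBD cont=1 payload=0x3D=61: acc |= 61<<0 -> acc=61 shift=7
  byte[3]=0xF7 cont=1 payload=0x77=119: acc |= 119<<7 -> acc=15293 shift=14
  byte[4]=0x46 cont=0 payload=0x46=70: acc |= 70<<14 -> acc=1162173 shift=21 [end]
Varint 2: bytes[2:5] = BD F7 46 -> value 1162173 (3 byte(s))
  byte[5]=0xC0 cont=1 payload=0x40=64: acc |= 64<<0 -> acc=64 shift=7
  byte[6]=0xA9 cont=1 payload=0x29=41: acc |= 41<<7 -> acc=5312 shift=14
  byte[7]=0x3C cont=0 payload=0x3C=60: acc |= 60<<14 -> acc=988352 shift=21 [end]
Varint 3: bytes[5:8] = C0 A9 3C -> value 988352 (3 byte(s))
  byte[8]=0xB0 cont=1 payload=0x30=48: acc |= 48<<0 -> acc=48 shift=7
  byte[9]=0xEC cont=1 payload=0x6C=108: acc |= 108<<7 -> acc=13872 shift=14
  byte[10]=0x92 cont=1 payload=0x12=18: acc |= 18<<14 -> acc=308784 shift=21
  byte[11]=0x7D cont=0 payload=0x7D=125: acc |= 125<<21 -> acc=262452784 shift=28 [end]
Varint 4: bytes[8:12] = B0 EC 92 7D -> value 262452784 (4 byte(s))
  byte[12]=0xC4 cont=1 payload=0x44=68: acc |= 68<<0 -> acc=68 shift=7
  byte[13]=0x51 cont=0 payload=0x51=81: acc |= 81<<7 -> acc=10436 shift=14 [end]
Varint 5: bytes[12:14] = C4 51 -> value 10436 (2 byte(s))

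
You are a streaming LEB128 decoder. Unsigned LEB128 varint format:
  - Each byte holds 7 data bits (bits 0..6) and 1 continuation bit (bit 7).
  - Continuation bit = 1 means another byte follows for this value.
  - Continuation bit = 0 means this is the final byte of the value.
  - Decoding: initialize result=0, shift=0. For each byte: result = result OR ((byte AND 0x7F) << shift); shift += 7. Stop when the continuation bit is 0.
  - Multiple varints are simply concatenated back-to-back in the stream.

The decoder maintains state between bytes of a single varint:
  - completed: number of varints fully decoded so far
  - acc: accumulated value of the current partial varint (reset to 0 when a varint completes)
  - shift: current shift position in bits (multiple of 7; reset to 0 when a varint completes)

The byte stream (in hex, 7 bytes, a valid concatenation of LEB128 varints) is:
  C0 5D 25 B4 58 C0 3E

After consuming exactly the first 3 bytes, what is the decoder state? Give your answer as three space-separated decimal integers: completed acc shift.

Answer: 2 0 0

Derivation:
byte[0]=0xC0 cont=1 payload=0x40: acc |= 64<<0 -> completed=0 acc=64 shift=7
byte[1]=0x5D cont=0 payload=0x5D: varint #1 complete (value=11968); reset -> completed=1 acc=0 shift=0
byte[2]=0x25 cont=0 payload=0x25: varint #2 complete (value=37); reset -> completed=2 acc=0 shift=0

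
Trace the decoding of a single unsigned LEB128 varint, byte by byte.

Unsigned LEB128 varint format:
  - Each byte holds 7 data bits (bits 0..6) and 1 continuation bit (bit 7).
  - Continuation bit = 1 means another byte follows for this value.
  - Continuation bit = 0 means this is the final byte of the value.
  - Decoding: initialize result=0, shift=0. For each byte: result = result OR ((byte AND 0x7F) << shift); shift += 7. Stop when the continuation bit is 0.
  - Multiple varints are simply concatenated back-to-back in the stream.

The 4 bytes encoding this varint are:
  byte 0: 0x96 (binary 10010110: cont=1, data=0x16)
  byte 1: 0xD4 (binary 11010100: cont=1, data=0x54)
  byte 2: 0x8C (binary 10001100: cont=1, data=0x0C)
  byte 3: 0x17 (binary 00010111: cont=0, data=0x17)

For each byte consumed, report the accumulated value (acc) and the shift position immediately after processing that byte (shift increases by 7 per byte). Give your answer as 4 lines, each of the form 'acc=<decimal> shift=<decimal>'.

Answer: acc=22 shift=7
acc=10774 shift=14
acc=207382 shift=21
acc=48441878 shift=28

Derivation:
byte 0=0x96: payload=0x16=22, contrib = 22<<0 = 22; acc -> 22, shift -> 7
byte 1=0xD4: payload=0x54=84, contrib = 84<<7 = 10752; acc -> 10774, shift -> 14
byte 2=0x8C: payload=0x0C=12, contrib = 12<<14 = 196608; acc -> 207382, shift -> 21
byte 3=0x17: payload=0x17=23, contrib = 23<<21 = 48234496; acc -> 48441878, shift -> 28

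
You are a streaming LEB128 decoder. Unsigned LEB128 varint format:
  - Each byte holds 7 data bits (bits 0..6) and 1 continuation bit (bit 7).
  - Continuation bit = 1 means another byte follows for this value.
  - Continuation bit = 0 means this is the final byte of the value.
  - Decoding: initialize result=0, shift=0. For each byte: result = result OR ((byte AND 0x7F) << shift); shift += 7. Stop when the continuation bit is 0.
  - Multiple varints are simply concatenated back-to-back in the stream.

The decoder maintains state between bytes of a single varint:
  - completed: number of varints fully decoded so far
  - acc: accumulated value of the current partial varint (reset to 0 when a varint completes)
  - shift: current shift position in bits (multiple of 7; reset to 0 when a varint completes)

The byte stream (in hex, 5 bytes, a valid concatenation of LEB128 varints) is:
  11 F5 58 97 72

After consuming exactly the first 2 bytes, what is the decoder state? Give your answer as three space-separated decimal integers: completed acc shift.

Answer: 1 117 7

Derivation:
byte[0]=0x11 cont=0 payload=0x11: varint #1 complete (value=17); reset -> completed=1 acc=0 shift=0
byte[1]=0xF5 cont=1 payload=0x75: acc |= 117<<0 -> completed=1 acc=117 shift=7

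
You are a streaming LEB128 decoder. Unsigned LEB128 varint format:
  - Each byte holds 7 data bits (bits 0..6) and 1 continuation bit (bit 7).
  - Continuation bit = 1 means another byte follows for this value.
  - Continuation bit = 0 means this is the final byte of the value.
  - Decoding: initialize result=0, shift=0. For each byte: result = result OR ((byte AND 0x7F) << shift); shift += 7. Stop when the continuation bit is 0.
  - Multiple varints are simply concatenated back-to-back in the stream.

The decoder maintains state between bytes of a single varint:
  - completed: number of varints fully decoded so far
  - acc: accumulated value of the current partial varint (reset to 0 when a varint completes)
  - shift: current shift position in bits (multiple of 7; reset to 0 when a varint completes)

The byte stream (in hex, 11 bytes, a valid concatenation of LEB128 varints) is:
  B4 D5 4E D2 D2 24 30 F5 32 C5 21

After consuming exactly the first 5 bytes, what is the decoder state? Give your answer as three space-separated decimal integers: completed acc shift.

Answer: 1 10578 14

Derivation:
byte[0]=0xB4 cont=1 payload=0x34: acc |= 52<<0 -> completed=0 acc=52 shift=7
byte[1]=0xD5 cont=1 payload=0x55: acc |= 85<<7 -> completed=0 acc=10932 shift=14
byte[2]=0x4E cont=0 payload=0x4E: varint #1 complete (value=1288884); reset -> completed=1 acc=0 shift=0
byte[3]=0xD2 cont=1 payload=0x52: acc |= 82<<0 -> completed=1 acc=82 shift=7
byte[4]=0xD2 cont=1 payload=0x52: acc |= 82<<7 -> completed=1 acc=10578 shift=14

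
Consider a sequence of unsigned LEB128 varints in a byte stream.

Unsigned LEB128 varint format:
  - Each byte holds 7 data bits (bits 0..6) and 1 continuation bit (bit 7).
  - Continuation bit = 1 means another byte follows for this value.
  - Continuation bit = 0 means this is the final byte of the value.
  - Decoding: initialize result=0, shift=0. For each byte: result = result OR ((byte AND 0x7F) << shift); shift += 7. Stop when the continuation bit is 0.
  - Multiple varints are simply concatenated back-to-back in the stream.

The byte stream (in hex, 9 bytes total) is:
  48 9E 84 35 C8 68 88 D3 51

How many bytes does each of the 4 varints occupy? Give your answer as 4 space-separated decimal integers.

  byte[0]=0x48 cont=0 payload=0x48=72: acc |= 72<<0 -> acc=72 shift=7 [end]
Varint 1: bytes[0:1] = 48 -> value 72 (1 byte(s))
  byte[1]=0x9E cont=1 payload=0x1E=30: acc |= 30<<0 -> acc=30 shift=7
  byte[2]=0x84 cont=1 payload=0x04=4: acc |= 4<<7 -> acc=542 shift=14
  byte[3]=0x35 cont=0 payload=0x35=53: acc |= 53<<14 -> acc=868894 shift=21 [end]
Varint 2: bytes[1:4] = 9E 84 35 -> value 868894 (3 byte(s))
  byte[4]=0xC8 cont=1 payload=0x48=72: acc |= 72<<0 -> acc=72 shift=7
  byte[5]=0x68 cont=0 payload=0x68=104: acc |= 104<<7 -> acc=13384 shift=14 [end]
Varint 3: bytes[4:6] = C8 68 -> value 13384 (2 byte(s))
  byte[6]=0x88 cont=1 payload=0x08=8: acc |= 8<<0 -> acc=8 shift=7
  byte[7]=0xD3 cont=1 payload=0x53=83: acc |= 83<<7 -> acc=10632 shift=14
  byte[8]=0x51 cont=0 payload=0x51=81: acc |= 81<<14 -> acc=1337736 shift=21 [end]
Varint 4: bytes[6:9] = 88 D3 51 -> value 1337736 (3 byte(s))

Answer: 1 3 2 3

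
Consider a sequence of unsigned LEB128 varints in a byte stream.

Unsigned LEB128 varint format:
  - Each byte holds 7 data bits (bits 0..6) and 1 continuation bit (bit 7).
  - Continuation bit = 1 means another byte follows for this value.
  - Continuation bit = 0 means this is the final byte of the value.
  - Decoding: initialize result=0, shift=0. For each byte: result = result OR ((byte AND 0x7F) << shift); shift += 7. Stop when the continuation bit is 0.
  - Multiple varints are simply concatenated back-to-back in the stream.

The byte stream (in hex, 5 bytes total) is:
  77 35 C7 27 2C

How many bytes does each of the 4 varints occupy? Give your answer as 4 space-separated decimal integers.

Answer: 1 1 2 1

Derivation:
  byte[0]=0x77 cont=0 payload=0x77=119: acc |= 119<<0 -> acc=119 shift=7 [end]
Varint 1: bytes[0:1] = 77 -> value 119 (1 byte(s))
  byte[1]=0x35 cont=0 payload=0x35=53: acc |= 53<<0 -> acc=53 shift=7 [end]
Varint 2: bytes[1:2] = 35 -> value 53 (1 byte(s))
  byte[2]=0xC7 cont=1 payload=0x47=71: acc |= 71<<0 -> acc=71 shift=7
  byte[3]=0x27 cont=0 payload=0x27=39: acc |= 39<<7 -> acc=5063 shift=14 [end]
Varint 3: bytes[2:4] = C7 27 -> value 5063 (2 byte(s))
  byte[4]=0x2C cont=0 payload=0x2C=44: acc |= 44<<0 -> acc=44 shift=7 [end]
Varint 4: bytes[4:5] = 2C -> value 44 (1 byte(s))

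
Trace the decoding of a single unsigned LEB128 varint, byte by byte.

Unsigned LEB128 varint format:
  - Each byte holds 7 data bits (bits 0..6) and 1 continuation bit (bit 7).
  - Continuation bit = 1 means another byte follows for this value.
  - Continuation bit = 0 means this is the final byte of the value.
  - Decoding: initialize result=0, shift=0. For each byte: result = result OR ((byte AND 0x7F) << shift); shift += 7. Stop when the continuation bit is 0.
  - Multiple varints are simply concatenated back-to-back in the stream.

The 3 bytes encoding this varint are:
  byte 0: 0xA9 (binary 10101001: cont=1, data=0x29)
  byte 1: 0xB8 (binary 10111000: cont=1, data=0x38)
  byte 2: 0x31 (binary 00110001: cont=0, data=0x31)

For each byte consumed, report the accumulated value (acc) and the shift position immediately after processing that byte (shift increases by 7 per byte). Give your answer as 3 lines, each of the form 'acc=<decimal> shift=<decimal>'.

byte 0=0xA9: payload=0x29=41, contrib = 41<<0 = 41; acc -> 41, shift -> 7
byte 1=0xB8: payload=0x38=56, contrib = 56<<7 = 7168; acc -> 7209, shift -> 14
byte 2=0x31: payload=0x31=49, contrib = 49<<14 = 802816; acc -> 810025, shift -> 21

Answer: acc=41 shift=7
acc=7209 shift=14
acc=810025 shift=21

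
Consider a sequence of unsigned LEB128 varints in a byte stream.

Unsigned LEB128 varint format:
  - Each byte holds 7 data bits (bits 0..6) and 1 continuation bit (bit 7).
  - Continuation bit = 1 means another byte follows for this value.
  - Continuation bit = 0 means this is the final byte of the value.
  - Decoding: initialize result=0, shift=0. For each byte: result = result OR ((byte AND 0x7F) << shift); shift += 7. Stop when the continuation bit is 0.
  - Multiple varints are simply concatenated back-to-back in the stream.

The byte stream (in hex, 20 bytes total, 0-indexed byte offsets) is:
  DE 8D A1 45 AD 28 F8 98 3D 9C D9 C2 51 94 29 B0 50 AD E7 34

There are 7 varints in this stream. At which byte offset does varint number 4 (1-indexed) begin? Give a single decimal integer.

  byte[0]=0xDE cont=1 payload=0x5E=94: acc |= 94<<0 -> acc=94 shift=7
  byte[1]=0x8D cont=1 payload=0x0D=13: acc |= 13<<7 -> acc=1758 shift=14
  byte[2]=0xA1 cont=1 payload=0x21=33: acc |= 33<<14 -> acc=542430 shift=21
  byte[3]=0x45 cont=0 payload=0x45=69: acc |= 69<<21 -> acc=145245918 shift=28 [end]
Varint 1: bytes[0:4] = DE 8D A1 45 -> value 145245918 (4 byte(s))
  byte[4]=0xAD cont=1 payload=0x2D=45: acc |= 45<<0 -> acc=45 shift=7
  byte[5]=0x28 cont=0 payload=0x28=40: acc |= 40<<7 -> acc=5165 shift=14 [end]
Varint 2: bytes[4:6] = AD 28 -> value 5165 (2 byte(s))
  byte[6]=0xF8 cont=1 payload=0x78=120: acc |= 120<<0 -> acc=120 shift=7
  byte[7]=0x98 cont=1 payload=0x18=24: acc |= 24<<7 -> acc=3192 shift=14
  byte[8]=0x3D cont=0 payload=0x3D=61: acc |= 61<<14 -> acc=1002616 shift=21 [end]
Varint 3: bytes[6:9] = F8 98 3D -> value 1002616 (3 byte(s))
  byte[9]=0x9C cont=1 payload=0x1C=28: acc |= 28<<0 -> acc=28 shift=7
  byte[10]=0xD9 cont=1 payload=0x59=89: acc |= 89<<7 -> acc=11420 shift=14
  byte[11]=0xC2 cont=1 payload=0x42=66: acc |= 66<<14 -> acc=1092764 shift=21
  byte[12]=0x51 cont=0 payload=0x51=81: acc |= 81<<21 -> acc=170962076 shift=28 [end]
Varint 4: bytes[9:13] = 9C D9 C2 51 -> value 170962076 (4 byte(s))
  byte[13]=0x94 cont=1 payload=0x14=20: acc |= 20<<0 -> acc=20 shift=7
  byte[14]=0x29 cont=0 payload=0x29=41: acc |= 41<<7 -> acc=5268 shift=14 [end]
Varint 5: bytes[13:15] = 94 29 -> value 5268 (2 byte(s))
  byte[15]=0xB0 cont=1 payload=0x30=48: acc |= 48<<0 -> acc=48 shift=7
  byte[16]=0x50 cont=0 payload=0x50=80: acc |= 80<<7 -> acc=10288 shift=14 [end]
Varint 6: bytes[15:17] = B0 50 -> value 10288 (2 byte(s))
  byte[17]=0xAD cont=1 payload=0x2D=45: acc |= 45<<0 -> acc=45 shift=7
  byte[18]=0xE7 cont=1 payload=0x67=103: acc |= 103<<7 -> acc=13229 shift=14
  byte[19]=0x34 cont=0 payload=0x34=52: acc |= 52<<14 -> acc=865197 shift=21 [end]
Varint 7: bytes[17:20] = AD E7 34 -> value 865197 (3 byte(s))

Answer: 9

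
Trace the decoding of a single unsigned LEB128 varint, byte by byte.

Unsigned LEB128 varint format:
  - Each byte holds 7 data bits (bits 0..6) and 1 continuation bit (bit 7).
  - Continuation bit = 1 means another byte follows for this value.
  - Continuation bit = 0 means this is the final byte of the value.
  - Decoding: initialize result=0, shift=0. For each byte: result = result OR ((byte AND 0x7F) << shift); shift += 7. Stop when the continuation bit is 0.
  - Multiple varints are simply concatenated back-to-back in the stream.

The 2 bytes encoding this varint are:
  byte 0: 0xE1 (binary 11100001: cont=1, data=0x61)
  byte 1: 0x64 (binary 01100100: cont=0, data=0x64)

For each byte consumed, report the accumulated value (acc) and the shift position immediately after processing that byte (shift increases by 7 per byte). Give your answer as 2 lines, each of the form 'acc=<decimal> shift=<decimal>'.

Answer: acc=97 shift=7
acc=12897 shift=14

Derivation:
byte 0=0xE1: payload=0x61=97, contrib = 97<<0 = 97; acc -> 97, shift -> 7
byte 1=0x64: payload=0x64=100, contrib = 100<<7 = 12800; acc -> 12897, shift -> 14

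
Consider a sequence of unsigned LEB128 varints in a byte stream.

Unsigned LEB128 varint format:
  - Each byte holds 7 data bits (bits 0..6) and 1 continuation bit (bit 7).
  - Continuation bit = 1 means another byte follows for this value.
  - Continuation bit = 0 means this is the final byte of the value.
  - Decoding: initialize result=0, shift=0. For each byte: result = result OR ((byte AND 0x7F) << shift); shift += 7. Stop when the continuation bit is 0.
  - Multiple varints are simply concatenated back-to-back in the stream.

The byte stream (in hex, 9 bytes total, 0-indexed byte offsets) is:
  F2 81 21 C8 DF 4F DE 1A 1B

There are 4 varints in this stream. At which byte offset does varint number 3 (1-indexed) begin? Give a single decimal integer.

  byte[0]=0xF2 cont=1 payload=0x72=114: acc |= 114<<0 -> acc=114 shift=7
  byte[1]=0x81 cont=1 payload=0x01=1: acc |= 1<<7 -> acc=242 shift=14
  byte[2]=0x21 cont=0 payload=0x21=33: acc |= 33<<14 -> acc=540914 shift=21 [end]
Varint 1: bytes[0:3] = F2 81 21 -> value 540914 (3 byte(s))
  byte[3]=0xC8 cont=1 payload=0x48=72: acc |= 72<<0 -> acc=72 shift=7
  byte[4]=0xDF cont=1 payload=0x5F=95: acc |= 95<<7 -> acc=12232 shift=14
  byte[5]=0x4F cont=0 payload=0x4F=79: acc |= 79<<14 -> acc=1306568 shift=21 [end]
Varint 2: bytes[3:6] = C8 DF 4F -> value 1306568 (3 byte(s))
  byte[6]=0xDE cont=1 payload=0x5E=94: acc |= 94<<0 -> acc=94 shift=7
  byte[7]=0x1A cont=0 payload=0x1A=26: acc |= 26<<7 -> acc=3422 shift=14 [end]
Varint 3: bytes[6:8] = DE 1A -> value 3422 (2 byte(s))
  byte[8]=0x1B cont=0 payload=0x1B=27: acc |= 27<<0 -> acc=27 shift=7 [end]
Varint 4: bytes[8:9] = 1B -> value 27 (1 byte(s))

Answer: 6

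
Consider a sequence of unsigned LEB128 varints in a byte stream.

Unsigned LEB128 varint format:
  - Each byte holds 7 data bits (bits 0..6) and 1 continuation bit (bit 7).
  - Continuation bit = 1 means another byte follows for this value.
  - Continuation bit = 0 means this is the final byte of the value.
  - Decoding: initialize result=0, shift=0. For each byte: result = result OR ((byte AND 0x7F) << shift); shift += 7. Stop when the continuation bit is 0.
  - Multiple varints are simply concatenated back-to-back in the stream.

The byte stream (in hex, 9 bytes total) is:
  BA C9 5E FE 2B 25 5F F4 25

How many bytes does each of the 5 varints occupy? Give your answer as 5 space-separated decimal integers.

  byte[0]=0xBA cont=1 payload=0x3A=58: acc |= 58<<0 -> acc=58 shift=7
  byte[1]=0xC9 cont=1 payload=0x49=73: acc |= 73<<7 -> acc=9402 shift=14
  byte[2]=0x5E cont=0 payload=0x5E=94: acc |= 94<<14 -> acc=1549498 shift=21 [end]
Varint 1: bytes[0:3] = BA C9 5E -> value 1549498 (3 byte(s))
  byte[3]=0xFE cont=1 payload=0x7E=126: acc |= 126<<0 -> acc=126 shift=7
  byte[4]=0x2B cont=0 payload=0x2B=43: acc |= 43<<7 -> acc=5630 shift=14 [end]
Varint 2: bytes[3:5] = FE 2B -> value 5630 (2 byte(s))
  byte[5]=0x25 cont=0 payload=0x25=37: acc |= 37<<0 -> acc=37 shift=7 [end]
Varint 3: bytes[5:6] = 25 -> value 37 (1 byte(s))
  byte[6]=0x5F cont=0 payload=0x5F=95: acc |= 95<<0 -> acc=95 shift=7 [end]
Varint 4: bytes[6:7] = 5F -> value 95 (1 byte(s))
  byte[7]=0xF4 cont=1 payload=0x74=116: acc |= 116<<0 -> acc=116 shift=7
  byte[8]=0x25 cont=0 payload=0x25=37: acc |= 37<<7 -> acc=4852 shift=14 [end]
Varint 5: bytes[7:9] = F4 25 -> value 4852 (2 byte(s))

Answer: 3 2 1 1 2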